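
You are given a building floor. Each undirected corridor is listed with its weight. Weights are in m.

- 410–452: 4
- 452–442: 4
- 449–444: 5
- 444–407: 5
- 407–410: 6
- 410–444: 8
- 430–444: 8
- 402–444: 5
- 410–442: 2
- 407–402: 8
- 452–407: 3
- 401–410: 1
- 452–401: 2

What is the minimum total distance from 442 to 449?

15 m

Shortest distances from 442:
442: 0
410: 2  (via 442)
401: 3  (via 410)
452: 4  (via 442)
407: 7  (via 452)
444: 10  (via 410)
449: 15  (via 444)
Shortest route: 442–410–444–449 = 15 m.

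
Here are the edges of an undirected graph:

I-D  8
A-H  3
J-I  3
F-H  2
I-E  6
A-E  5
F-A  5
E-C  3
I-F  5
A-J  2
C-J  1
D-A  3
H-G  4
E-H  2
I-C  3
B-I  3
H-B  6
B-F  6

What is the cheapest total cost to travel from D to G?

10

Enumerating some paths:
D → A → E → H → G: 3+5+2+4 = 14
D → A → H → G: 3+3+4 = 10
Cheapest is D → A → H → G at 10.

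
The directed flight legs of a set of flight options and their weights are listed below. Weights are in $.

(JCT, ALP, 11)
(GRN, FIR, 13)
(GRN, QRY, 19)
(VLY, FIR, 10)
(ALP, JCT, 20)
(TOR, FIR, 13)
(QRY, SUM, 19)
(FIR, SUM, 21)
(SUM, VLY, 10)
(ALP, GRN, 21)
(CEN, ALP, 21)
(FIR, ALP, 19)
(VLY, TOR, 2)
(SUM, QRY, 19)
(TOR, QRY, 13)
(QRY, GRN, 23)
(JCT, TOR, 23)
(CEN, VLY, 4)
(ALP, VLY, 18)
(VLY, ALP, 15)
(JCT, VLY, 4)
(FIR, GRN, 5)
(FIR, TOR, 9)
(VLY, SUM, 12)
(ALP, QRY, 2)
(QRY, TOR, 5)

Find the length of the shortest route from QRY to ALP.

$37

Settle nodes by increasing distance from QRY:
QRY: 0
TOR: 5  (via QRY)
FIR: 18  (via TOR)
SUM: 19  (via QRY)
GRN: 23  (via QRY)
VLY: 29  (via SUM)
ALP: 37  (via FIR)
Shortest route: QRY–TOR–FIR–ALP = $37.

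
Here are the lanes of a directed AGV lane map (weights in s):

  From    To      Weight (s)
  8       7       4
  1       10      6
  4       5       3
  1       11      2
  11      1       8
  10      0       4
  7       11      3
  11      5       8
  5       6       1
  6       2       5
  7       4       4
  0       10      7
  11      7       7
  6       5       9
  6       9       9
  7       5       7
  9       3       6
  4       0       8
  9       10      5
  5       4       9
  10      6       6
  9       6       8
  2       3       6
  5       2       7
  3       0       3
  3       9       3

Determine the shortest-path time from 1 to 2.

16 s

Candidate routes:
1–10–6–2: 6+6+5 = 17
1–11–5–6–2: 2+8+1+5 = 16
Cheapest is 1–11–5–6–2 at 16 s.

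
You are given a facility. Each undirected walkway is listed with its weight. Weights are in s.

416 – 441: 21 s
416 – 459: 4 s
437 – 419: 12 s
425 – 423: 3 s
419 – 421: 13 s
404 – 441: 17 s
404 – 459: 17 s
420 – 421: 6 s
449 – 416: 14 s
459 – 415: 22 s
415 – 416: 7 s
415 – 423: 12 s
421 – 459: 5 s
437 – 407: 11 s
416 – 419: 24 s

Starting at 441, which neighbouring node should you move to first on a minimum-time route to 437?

Candidate routes:
441–416–419–437: 21+24+12 = 57
441–416–459–421–419–437: 21+4+5+13+12 = 55
Cheapest is 441–416–459–421–419–437 at 55 s.
So from 441 the first move is to 416.

416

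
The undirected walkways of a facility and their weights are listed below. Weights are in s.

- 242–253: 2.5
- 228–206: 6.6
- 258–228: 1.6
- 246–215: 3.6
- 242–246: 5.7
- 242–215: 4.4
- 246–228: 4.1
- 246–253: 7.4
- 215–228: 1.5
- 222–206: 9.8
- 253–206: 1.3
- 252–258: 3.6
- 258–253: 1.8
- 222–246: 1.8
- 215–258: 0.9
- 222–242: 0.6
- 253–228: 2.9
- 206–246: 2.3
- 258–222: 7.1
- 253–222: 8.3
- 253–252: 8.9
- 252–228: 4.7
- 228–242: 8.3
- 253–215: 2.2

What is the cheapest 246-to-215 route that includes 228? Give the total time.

5.6 s

Shortest 246→228: 246–228 = 4.1
Best 228 to 215: 228–215 costing 1.5
Total via 228: 4.1 + 1.5 = 5.6 s.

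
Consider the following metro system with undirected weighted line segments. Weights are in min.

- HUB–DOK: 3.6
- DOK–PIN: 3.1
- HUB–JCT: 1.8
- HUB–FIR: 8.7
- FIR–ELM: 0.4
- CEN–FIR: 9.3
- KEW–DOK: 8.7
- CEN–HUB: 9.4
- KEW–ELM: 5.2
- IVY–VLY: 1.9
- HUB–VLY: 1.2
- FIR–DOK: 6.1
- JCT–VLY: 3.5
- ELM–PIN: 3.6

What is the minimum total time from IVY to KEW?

Shortest distances from IVY:
IVY: 0
VLY: 1.9  (via IVY)
HUB: 3.1  (via VLY)
JCT: 4.9  (via HUB)
DOK: 6.7  (via HUB)
PIN: 9.8  (via DOK)
FIR: 11.8  (via HUB)
ELM: 12.2  (via FIR)
CEN: 12.5  (via HUB)
KEW: 15.4  (via DOK)
Shortest route: IVY → VLY → HUB → DOK → KEW = 15.4 min.

15.4 min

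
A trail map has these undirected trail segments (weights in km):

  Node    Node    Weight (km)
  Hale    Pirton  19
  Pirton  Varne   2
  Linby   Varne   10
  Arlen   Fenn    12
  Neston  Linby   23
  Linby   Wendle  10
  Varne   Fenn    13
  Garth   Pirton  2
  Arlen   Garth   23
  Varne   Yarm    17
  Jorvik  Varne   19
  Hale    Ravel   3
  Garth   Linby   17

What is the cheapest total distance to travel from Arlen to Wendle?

Compare a few routes:
Arlen → Fenn → Varne → Linby → Wendle: 12+13+10+10 = 45
Arlen → Garth → Pirton → Varne → Linby → Wendle: 23+2+2+10+10 = 47
Cheapest is Arlen → Fenn → Varne → Linby → Wendle at 45 km.

45 km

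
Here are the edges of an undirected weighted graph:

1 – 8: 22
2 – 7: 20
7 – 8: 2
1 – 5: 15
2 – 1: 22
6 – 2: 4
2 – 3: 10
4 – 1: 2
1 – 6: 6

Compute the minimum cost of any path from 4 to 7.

26

Compare a few routes:
4 - 1 - 6 - 2 - 7: 2+6+4+20 = 32
4 - 1 - 8 - 7: 2+22+2 = 26
The minimum is 26 via 4 - 1 - 8 - 7.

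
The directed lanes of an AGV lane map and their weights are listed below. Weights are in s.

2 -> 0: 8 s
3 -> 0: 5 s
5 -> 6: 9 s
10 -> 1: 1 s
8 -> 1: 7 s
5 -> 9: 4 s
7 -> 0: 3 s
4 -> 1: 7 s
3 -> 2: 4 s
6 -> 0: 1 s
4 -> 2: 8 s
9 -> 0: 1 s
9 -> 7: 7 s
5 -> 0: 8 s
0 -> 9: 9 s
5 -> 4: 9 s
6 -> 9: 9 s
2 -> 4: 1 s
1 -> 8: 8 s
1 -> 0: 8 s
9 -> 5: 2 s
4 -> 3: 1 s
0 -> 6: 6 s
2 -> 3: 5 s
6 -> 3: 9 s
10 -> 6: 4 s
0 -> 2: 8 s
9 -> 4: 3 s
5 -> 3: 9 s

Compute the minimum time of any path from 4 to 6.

12 s

Enumerating some paths:
4 → 3 → 0 → 6: 1+5+6 = 12
4 → 3 → 2 → 0 → 6: 1+4+8+6 = 19
4 → 1 → 0 → 6: 7+8+6 = 21
The minimum is 12 s via 4 → 3 → 0 → 6.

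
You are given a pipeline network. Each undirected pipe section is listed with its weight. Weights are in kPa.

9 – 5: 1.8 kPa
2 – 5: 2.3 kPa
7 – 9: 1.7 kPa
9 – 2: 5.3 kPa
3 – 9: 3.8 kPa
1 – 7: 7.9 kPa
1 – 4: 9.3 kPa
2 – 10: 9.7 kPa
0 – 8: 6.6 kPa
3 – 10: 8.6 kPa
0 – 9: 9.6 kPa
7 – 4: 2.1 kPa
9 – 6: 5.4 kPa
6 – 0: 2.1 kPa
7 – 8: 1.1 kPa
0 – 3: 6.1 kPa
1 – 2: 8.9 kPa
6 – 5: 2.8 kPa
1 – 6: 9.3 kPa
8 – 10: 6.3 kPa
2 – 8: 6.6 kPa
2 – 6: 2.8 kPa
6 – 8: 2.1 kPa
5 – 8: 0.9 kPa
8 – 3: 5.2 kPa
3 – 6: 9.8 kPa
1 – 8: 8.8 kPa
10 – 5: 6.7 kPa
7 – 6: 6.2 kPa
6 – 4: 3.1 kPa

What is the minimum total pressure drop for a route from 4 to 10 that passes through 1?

Best 4 to 1: 4–1 costing 9.3
Best 1 to 10: 1–8–10 costing 15.1
Total via 1: 9.3 + 15.1 = 24.4 kPa.

24.4 kPa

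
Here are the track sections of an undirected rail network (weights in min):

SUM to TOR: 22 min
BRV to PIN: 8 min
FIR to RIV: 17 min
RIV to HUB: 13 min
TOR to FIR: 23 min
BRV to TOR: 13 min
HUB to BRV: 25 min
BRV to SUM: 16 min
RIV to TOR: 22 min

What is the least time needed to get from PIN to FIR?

44 min

Settle nodes by increasing distance from PIN:
PIN: 0
BRV: 8  (via PIN)
TOR: 21  (via BRV)
SUM: 24  (via BRV)
HUB: 33  (via BRV)
RIV: 43  (via TOR)
FIR: 44  (via TOR)
Shortest route: PIN–BRV–TOR–FIR = 44 min.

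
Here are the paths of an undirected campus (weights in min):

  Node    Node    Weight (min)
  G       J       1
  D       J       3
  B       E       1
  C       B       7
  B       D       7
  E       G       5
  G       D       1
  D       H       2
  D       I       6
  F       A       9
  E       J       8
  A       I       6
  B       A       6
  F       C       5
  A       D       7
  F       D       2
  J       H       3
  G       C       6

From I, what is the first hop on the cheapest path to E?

D

Compare a few routes:
I - A - B - E: 6+6+1 = 13
I - D - G - E: 6+1+5 = 12
Cheapest is I - D - G - E at 12 min.
So from I the first move is to D.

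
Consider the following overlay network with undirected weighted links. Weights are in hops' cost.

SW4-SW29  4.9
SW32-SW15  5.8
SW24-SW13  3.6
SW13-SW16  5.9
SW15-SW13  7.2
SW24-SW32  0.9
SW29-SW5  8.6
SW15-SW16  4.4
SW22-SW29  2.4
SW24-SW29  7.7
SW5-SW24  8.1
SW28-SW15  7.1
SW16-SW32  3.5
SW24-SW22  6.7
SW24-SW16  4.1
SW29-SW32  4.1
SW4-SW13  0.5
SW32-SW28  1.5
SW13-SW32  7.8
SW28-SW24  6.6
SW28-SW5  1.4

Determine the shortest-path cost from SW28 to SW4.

6.5 hops' cost

Compare a few routes:
SW28 - SW32 - SW24 - SW13 - SW4: 1.5+0.9+3.6+0.5 = 6.5
SW28 - SW32 - SW13 - SW4: 1.5+7.8+0.5 = 9.8
Cheapest is SW28 - SW32 - SW24 - SW13 - SW4 at 6.5 hops' cost.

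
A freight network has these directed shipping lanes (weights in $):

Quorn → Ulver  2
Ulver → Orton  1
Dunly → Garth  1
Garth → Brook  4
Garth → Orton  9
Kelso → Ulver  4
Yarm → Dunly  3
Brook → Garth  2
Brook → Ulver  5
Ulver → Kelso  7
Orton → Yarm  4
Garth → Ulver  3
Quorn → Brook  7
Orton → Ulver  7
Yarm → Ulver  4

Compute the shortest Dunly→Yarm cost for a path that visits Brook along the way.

Shortest Dunly→Brook: Dunly → Garth → Brook = 5
Shortest Brook→Yarm: Brook → Ulver → Orton → Yarm = 10
Total via Brook: 5 + 10 = $15.

$15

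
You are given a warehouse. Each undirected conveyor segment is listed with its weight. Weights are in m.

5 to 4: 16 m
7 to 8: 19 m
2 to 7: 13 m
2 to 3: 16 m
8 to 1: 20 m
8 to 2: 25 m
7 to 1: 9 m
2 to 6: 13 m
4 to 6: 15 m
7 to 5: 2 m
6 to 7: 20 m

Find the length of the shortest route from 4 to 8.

37 m

Settle nodes by increasing distance from 4:
4: 0
6: 15  (via 4)
5: 16  (via 4)
7: 18  (via 5)
1: 27  (via 7)
2: 28  (via 6)
8: 37  (via 7)
Shortest route: 4–5–7–8 = 37 m.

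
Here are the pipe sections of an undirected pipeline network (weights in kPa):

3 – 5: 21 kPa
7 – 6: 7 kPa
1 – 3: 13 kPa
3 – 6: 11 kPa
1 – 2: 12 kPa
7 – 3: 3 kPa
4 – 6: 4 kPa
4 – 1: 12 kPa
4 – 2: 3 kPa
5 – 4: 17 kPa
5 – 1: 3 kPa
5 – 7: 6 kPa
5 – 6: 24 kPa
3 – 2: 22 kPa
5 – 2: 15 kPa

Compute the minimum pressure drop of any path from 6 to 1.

16 kPa

Shortest distances from 6:
6: 0
4: 4  (via 6)
2: 7  (via 4)
7: 7  (via 6)
3: 10  (via 7)
5: 13  (via 7)
1: 16  (via 4)
Shortest route: 6–4–1 = 16 kPa.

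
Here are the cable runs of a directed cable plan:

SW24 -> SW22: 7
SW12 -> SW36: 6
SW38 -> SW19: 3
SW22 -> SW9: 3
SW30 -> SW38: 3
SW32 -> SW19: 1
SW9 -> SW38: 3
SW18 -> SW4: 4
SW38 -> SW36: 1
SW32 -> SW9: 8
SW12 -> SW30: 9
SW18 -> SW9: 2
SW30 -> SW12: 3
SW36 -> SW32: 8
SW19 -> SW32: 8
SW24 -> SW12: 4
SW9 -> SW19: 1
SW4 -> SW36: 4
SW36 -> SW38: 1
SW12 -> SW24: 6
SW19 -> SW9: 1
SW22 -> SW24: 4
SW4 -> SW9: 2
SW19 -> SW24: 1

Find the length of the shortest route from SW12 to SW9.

Shortest distances from SW12:
SW12: 0
SW36: 6  (via SW12)
SW24: 6  (via SW12)
SW38: 7  (via SW36)
SW30: 9  (via SW12)
SW19: 10  (via SW38)
SW9: 11  (via SW19)
Shortest route: SW12–SW36–SW38–SW19–SW9 = 11.

11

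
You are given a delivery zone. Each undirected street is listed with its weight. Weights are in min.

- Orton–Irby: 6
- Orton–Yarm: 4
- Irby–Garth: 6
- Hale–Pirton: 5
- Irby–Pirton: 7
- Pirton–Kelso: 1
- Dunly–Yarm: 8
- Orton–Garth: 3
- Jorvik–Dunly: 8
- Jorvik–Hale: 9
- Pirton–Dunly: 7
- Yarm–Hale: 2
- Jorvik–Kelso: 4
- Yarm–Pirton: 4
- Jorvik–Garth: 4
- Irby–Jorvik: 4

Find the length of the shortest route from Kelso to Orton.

9 min

Running Dijkstra from Kelso:
Kelso: 0
Pirton: 1  (via Kelso)
Jorvik: 4  (via Kelso)
Yarm: 5  (via Pirton)
Hale: 6  (via Pirton)
Garth: 8  (via Jorvik)
Dunly: 8  (via Pirton)
Irby: 8  (via Pirton)
Orton: 9  (via Yarm)
Shortest route: Kelso → Pirton → Yarm → Orton = 9 min.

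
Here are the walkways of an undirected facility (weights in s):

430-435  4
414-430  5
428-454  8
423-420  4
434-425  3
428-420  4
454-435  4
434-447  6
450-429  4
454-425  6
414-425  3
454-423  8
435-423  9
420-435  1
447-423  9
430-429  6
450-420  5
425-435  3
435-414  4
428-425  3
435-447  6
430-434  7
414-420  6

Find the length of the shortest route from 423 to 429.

Shortest distances from 423:
423: 0
420: 4  (via 423)
435: 5  (via 420)
428: 8  (via 420)
425: 8  (via 435)
454: 8  (via 423)
447: 9  (via 423)
430: 9  (via 435)
450: 9  (via 420)
414: 9  (via 435)
434: 11  (via 425)
429: 13  (via 450)
Shortest route: 423 → 420 → 450 → 429 = 13 s.

13 s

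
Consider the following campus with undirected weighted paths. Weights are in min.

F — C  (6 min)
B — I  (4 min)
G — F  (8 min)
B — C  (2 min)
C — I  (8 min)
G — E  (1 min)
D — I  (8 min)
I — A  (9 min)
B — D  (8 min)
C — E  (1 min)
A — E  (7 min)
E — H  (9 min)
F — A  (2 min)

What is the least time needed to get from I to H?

Compare a few routes:
I - B - C - E - H: 4+2+1+9 = 16
I - C - E - H: 8+1+9 = 18
The minimum is 16 min via I - B - C - E - H.

16 min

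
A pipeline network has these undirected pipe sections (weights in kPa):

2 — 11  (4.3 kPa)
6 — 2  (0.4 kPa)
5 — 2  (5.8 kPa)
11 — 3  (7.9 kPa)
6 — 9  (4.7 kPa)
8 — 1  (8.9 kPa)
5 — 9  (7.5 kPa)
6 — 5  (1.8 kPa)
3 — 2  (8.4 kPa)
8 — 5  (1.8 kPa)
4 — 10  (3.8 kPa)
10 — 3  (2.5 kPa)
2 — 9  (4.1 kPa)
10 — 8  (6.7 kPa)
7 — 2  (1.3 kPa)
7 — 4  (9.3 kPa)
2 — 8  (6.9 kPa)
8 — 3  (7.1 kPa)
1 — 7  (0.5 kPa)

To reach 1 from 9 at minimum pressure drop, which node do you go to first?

2

Enumerating some paths:
9 - 2 - 7 - 1: 4.1+1.3+0.5 = 5.9
9 - 6 - 2 - 7 - 1: 4.7+0.4+1.3+0.5 = 6.9
Cheapest is 9 - 2 - 7 - 1 at 5.9 kPa.
So from 9 the first move is to 2.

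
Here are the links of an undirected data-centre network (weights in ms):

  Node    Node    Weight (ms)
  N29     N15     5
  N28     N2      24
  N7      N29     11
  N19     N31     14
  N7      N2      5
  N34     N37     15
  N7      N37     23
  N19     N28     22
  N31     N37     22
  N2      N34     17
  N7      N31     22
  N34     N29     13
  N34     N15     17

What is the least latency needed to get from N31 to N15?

Running Dijkstra from N31:
N31: 0
N19: 14  (via N31)
N7: 22  (via N31)
N37: 22  (via N31)
N2: 27  (via N7)
N29: 33  (via N7)
N28: 36  (via N19)
N34: 37  (via N37)
N15: 38  (via N29)
Shortest route: N31–N7–N29–N15 = 38 ms.

38 ms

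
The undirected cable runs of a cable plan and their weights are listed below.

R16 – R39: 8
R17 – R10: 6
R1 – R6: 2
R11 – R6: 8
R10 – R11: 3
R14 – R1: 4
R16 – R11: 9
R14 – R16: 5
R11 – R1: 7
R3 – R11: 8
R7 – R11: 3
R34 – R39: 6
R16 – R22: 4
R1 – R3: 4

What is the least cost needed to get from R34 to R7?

Running Dijkstra from R34:
R34: 0
R39: 6  (via R34)
R16: 14  (via R39)
R22: 18  (via R16)
R14: 19  (via R16)
R1: 23  (via R14)
R11: 23  (via R16)
R6: 25  (via R1)
R10: 26  (via R11)
R7: 26  (via R11)
Shortest route: R34–R39–R16–R11–R7 = 26.

26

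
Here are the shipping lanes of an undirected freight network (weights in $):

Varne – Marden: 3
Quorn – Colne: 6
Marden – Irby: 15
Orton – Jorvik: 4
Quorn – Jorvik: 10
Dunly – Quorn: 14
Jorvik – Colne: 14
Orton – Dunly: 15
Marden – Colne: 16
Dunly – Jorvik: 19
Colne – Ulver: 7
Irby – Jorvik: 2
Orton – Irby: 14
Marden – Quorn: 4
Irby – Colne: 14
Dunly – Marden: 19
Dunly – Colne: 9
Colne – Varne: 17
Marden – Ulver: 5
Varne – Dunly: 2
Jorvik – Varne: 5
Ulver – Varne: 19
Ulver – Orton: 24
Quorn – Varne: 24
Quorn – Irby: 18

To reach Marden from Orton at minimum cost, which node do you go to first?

Jorvik

Enumerating some paths:
Orton - Jorvik - Varne - Marden: 4+5+3 = 12
Orton - Jorvik - Quorn - Marden: 4+10+4 = 18
The minimum is $12 via Orton - Jorvik - Varne - Marden.
So from Orton the first move is to Jorvik.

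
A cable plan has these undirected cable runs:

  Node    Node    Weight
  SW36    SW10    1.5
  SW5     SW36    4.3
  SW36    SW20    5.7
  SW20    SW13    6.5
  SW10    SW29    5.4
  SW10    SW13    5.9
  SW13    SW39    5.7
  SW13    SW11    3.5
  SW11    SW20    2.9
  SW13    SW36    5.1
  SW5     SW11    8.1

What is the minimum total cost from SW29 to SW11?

Candidate routes:
SW29–SW10–SW36–SW20–SW11: 5.4+1.5+5.7+2.9 = 15.5
SW29–SW10–SW36–SW13–SW11: 5.4+1.5+5.1+3.5 = 15.5
SW29–SW10–SW13–SW11: 5.4+5.9+3.5 = 14.8
Cheapest is SW29–SW10–SW13–SW11 at 14.8.

14.8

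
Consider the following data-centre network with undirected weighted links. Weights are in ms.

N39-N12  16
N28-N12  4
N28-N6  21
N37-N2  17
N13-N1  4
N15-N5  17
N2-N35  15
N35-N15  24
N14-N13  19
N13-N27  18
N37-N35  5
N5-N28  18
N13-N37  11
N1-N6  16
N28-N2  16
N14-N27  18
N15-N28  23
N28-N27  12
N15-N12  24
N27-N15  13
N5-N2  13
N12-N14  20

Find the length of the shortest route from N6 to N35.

36 ms

Settle nodes by increasing distance from N6:
N6: 0
N1: 16  (via N6)
N13: 20  (via N1)
N28: 21  (via N6)
N12: 25  (via N28)
N37: 31  (via N13)
N27: 33  (via N28)
N35: 36  (via N37)
Shortest route: N6 → N1 → N13 → N37 → N35 = 36 ms.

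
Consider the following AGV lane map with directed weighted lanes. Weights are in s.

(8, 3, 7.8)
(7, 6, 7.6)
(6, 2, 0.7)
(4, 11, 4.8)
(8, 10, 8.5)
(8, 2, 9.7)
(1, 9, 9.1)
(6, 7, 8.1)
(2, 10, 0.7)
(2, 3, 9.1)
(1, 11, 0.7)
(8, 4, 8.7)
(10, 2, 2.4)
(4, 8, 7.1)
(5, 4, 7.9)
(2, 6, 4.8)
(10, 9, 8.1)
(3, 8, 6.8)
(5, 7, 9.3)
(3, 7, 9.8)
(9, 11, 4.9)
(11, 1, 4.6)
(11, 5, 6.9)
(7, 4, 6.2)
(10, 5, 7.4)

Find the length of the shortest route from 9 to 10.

30.1 s

Settle nodes by increasing distance from 9:
9: 0
11: 4.9  (via 9)
1: 9.5  (via 11)
5: 11.8  (via 11)
4: 19.7  (via 5)
7: 21.1  (via 5)
8: 26.8  (via 4)
6: 28.7  (via 7)
2: 29.4  (via 6)
10: 30.1  (via 2)
Shortest route: 9 → 11 → 5 → 7 → 6 → 2 → 10 = 30.1 s.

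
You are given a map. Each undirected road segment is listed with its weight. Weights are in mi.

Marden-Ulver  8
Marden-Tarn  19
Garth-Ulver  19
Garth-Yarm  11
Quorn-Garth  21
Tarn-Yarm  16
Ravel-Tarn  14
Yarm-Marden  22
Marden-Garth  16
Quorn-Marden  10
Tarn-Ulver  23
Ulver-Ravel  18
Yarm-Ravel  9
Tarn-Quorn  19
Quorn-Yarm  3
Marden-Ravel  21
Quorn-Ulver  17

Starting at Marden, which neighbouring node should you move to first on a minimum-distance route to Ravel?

Compare a few routes:
Marden–Ulver–Ravel: 8+18 = 26
Marden–Ravel: 21 = 21
Marden–Yarm–Ravel: 22+9 = 31
Marden–Quorn–Yarm–Ravel: 10+3+9 = 22
Cheapest is Marden–Ravel at 21 mi.
So from Marden the first move is to Ravel.

Ravel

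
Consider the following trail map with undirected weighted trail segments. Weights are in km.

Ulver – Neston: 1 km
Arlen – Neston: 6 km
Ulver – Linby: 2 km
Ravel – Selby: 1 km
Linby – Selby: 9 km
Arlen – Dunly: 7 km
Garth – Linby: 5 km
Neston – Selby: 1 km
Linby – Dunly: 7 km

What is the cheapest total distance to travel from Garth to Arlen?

14 km

Compare a few routes:
Garth - Linby - Dunly - Arlen: 5+7+7 = 19
Garth - Linby - Ulver - Neston - Arlen: 5+2+1+6 = 14
The minimum is 14 km via Garth - Linby - Ulver - Neston - Arlen.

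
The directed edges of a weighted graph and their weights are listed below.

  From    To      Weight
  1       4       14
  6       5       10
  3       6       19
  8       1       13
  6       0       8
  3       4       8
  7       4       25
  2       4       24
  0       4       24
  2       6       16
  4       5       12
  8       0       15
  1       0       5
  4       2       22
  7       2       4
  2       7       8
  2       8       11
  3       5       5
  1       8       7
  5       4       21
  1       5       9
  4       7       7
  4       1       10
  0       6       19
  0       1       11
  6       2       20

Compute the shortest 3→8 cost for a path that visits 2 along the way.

Shortest 3→2: 3 → 4 → 7 → 2 = 19
Best 2 to 8: 2 → 8 costing 11
Total via 2: 19 + 11 = 30.

30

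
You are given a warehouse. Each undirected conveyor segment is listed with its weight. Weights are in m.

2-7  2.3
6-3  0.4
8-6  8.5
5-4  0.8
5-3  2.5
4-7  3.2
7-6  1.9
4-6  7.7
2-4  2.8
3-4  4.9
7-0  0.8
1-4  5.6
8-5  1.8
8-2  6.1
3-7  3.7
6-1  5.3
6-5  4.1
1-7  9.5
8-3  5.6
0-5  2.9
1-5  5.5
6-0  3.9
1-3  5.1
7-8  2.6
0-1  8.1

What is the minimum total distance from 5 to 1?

Compare a few routes:
5 - 3 - 6 - 1: 2.5+0.4+5.3 = 8.2
5 - 1: 5.5 = 5.5
5 - 4 - 1: 0.8+5.6 = 6.4
5 - 3 - 1: 2.5+5.1 = 7.6
Cheapest is 5 - 1 at 5.5 m.

5.5 m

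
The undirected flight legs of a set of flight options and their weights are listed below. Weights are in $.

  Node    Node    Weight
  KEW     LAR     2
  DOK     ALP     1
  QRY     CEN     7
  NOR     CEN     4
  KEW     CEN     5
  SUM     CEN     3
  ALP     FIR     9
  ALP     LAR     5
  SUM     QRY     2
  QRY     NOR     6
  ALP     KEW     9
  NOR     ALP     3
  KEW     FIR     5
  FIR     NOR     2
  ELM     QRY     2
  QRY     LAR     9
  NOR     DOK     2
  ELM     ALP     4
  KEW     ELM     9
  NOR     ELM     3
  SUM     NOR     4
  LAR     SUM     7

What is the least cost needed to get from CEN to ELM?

Compare a few routes:
CEN - SUM - NOR - ELM: 3+4+3 = 10
CEN - QRY - ELM: 7+2 = 9
CEN - NOR - ELM: 4+3 = 7
The minimum is $7 via CEN - NOR - ELM.

$7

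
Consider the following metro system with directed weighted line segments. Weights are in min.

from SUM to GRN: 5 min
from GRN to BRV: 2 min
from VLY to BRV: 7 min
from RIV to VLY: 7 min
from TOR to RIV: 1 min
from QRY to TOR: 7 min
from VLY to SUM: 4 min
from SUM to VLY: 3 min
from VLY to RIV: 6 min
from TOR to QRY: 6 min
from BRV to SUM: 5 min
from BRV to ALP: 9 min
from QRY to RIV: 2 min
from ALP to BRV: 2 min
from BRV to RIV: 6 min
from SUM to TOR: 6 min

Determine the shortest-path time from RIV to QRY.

Shortest distances from RIV:
RIV: 0
VLY: 7  (via RIV)
SUM: 11  (via VLY)
BRV: 14  (via VLY)
GRN: 16  (via SUM)
TOR: 17  (via SUM)
QRY: 23  (via TOR)
Shortest route: RIV–VLY–SUM–TOR–QRY = 23 min.

23 min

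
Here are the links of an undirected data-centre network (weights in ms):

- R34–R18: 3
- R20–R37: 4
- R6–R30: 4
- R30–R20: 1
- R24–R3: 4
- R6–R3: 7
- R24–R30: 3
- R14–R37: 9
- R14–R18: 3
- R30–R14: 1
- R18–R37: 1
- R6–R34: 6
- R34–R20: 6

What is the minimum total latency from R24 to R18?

7 ms

Candidate routes:
R24 → R30 → R20 → R37 → R18: 3+1+4+1 = 9
R24 → R30 → R14 → R37 → R18: 3+1+9+1 = 14
R24 → R30 → R20 → R34 → R18: 3+1+6+3 = 13
R24 → R30 → R14 → R18: 3+1+3 = 7
The minimum is 7 ms via R24 → R30 → R14 → R18.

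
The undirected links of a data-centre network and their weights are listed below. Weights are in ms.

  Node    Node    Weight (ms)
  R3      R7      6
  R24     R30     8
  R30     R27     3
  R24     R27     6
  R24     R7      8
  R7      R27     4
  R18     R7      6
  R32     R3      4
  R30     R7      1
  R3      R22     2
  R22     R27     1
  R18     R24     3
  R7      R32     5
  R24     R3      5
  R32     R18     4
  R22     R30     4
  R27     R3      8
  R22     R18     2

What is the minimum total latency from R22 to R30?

Shortest distances from R22:
R22: 0
R27: 1  (via R22)
R18: 2  (via R22)
R3: 2  (via R22)
R30: 4  (via R22)
Shortest route: R22–R30 = 4 ms.

4 ms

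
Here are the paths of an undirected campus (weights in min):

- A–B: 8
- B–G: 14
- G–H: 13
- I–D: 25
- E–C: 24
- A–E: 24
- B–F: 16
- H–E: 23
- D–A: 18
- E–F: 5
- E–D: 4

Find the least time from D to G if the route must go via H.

40 min

Shortest D→H: D → E → H = 27
Best H to G: H → G costing 13
Total via H: 27 + 13 = 40 min.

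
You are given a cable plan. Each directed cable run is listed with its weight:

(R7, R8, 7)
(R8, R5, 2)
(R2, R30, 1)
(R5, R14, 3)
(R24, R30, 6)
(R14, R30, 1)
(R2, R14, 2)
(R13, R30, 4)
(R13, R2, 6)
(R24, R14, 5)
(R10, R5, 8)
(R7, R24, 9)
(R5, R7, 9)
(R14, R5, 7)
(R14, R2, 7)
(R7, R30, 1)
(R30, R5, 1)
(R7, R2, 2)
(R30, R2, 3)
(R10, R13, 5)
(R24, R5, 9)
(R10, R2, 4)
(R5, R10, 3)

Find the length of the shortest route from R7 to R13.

10

Candidate routes:
R7–R30–R5–R10–R13: 1+1+3+5 = 10
R7–R2–R30–R5–R10–R13: 2+1+1+3+5 = 12
Cheapest is R7–R30–R5–R10–R13 at 10.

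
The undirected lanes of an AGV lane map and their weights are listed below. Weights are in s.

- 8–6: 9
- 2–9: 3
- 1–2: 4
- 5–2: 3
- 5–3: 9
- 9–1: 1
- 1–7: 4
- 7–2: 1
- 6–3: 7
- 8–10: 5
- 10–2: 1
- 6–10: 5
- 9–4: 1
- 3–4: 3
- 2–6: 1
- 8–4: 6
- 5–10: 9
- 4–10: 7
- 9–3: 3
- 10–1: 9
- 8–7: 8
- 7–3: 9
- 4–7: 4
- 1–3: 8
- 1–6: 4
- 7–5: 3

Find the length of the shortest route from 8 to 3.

Candidate routes:
8 - 4 - 3: 6+3 = 9
8 - 10 - 2 - 9 - 3: 5+1+3+3 = 12
8 - 4 - 9 - 3: 6+1+3 = 10
Cheapest is 8 - 4 - 3 at 9 s.

9 s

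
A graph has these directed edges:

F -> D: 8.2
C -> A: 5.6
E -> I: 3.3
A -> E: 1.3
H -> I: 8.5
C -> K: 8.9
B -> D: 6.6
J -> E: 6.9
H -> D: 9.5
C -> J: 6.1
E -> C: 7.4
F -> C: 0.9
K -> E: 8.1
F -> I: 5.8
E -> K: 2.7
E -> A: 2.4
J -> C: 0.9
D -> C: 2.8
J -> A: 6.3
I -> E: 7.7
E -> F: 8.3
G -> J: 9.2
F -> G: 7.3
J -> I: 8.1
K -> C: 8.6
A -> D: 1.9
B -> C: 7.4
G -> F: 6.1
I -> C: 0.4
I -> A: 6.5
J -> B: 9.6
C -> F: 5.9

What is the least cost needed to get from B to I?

Enumerating some paths:
B → C → F → I: 7.4+5.9+5.8 = 19.1
B → C → A → E → I: 7.4+5.6+1.3+3.3 = 17.6
The minimum is 17.6 via B → C → A → E → I.

17.6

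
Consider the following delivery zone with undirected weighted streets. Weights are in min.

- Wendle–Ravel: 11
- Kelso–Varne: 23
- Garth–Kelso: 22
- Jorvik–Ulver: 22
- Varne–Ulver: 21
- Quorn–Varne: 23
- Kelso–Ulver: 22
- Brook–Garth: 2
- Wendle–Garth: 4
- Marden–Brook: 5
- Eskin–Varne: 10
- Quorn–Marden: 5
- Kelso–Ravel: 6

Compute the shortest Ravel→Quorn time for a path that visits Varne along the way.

Shortest Ravel→Varne: Ravel → Kelso → Varne = 29
Shortest Varne→Quorn: Varne → Quorn = 23
Total via Varne: 29 + 23 = 52 min.

52 min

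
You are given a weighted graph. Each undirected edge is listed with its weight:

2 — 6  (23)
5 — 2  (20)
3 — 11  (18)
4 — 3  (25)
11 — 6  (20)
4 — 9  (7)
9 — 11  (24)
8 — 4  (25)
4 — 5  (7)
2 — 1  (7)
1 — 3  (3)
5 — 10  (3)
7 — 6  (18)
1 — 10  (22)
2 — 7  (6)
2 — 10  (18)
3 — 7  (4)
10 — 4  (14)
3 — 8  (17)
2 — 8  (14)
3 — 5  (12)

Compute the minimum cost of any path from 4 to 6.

41

Shortest distances from 4:
4: 0
5: 7  (via 4)
9: 7  (via 4)
10: 10  (via 5)
3: 19  (via 5)
1: 22  (via 3)
7: 23  (via 3)
8: 25  (via 4)
2: 27  (via 5)
11: 31  (via 9)
6: 41  (via 7)
Shortest route: 4–5–3–7–6 = 41.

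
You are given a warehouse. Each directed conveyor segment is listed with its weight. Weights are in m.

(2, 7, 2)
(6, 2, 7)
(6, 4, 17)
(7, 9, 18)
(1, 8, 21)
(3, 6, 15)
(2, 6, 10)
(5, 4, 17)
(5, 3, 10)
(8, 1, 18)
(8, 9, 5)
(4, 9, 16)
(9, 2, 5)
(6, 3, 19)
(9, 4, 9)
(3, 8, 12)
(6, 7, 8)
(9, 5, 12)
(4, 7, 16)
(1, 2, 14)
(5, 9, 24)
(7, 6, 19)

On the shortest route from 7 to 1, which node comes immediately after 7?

Candidate routes:
7–6–4–9–5–3–8–1: 19+17+16+12+10+12+18 = 104
7–9–2–6–3–8–1: 18+5+10+19+12+18 = 82
7–9–5–3–8–1: 18+12+10+12+18 = 70
7–6–3–8–1: 19+19+12+18 = 68
The minimum is 68 m via 7–6–3–8–1.
So from 7 the first move is to 6.

6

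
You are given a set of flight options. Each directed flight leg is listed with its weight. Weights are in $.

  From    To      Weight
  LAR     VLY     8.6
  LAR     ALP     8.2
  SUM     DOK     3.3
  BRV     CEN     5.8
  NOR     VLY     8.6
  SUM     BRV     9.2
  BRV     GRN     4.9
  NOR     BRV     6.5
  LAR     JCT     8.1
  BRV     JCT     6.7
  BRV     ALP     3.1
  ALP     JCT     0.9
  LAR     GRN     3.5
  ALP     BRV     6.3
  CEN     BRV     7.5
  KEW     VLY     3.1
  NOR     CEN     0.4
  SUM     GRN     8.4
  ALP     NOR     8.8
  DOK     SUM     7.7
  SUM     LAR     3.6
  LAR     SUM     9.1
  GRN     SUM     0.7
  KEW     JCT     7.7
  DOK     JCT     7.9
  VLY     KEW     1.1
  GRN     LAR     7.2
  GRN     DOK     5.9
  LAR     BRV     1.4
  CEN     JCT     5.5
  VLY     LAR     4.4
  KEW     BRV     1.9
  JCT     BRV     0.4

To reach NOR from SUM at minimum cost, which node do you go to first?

LAR

Candidate routes:
SUM - LAR - BRV - ALP - NOR: 3.6+1.4+3.1+8.8 = 16.9
SUM - LAR - ALP - NOR: 3.6+8.2+8.8 = 20.6
Cheapest is SUM - LAR - BRV - ALP - NOR at $16.9.
So from SUM the first move is to LAR.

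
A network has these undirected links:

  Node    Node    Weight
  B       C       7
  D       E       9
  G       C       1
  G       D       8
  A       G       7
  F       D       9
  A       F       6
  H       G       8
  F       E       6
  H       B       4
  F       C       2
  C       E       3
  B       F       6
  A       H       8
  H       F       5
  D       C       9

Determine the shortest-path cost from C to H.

Compare a few routes:
C - F - H: 2+5 = 7
C - G - H: 1+8 = 9
The minimum is 7 via C - F - H.

7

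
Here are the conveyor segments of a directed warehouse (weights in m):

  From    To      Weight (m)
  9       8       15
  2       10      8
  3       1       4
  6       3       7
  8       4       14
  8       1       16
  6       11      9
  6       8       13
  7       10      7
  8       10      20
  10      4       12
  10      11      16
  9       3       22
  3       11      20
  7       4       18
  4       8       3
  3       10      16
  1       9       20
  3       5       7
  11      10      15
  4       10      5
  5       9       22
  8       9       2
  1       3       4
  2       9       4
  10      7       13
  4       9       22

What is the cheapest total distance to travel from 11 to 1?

Shortest distances from 11:
11: 0
10: 15  (via 11)
4: 27  (via 10)
7: 28  (via 10)
8: 30  (via 4)
9: 32  (via 8)
1: 46  (via 8)
Shortest route: 11 → 10 → 4 → 8 → 1 = 46 m.

46 m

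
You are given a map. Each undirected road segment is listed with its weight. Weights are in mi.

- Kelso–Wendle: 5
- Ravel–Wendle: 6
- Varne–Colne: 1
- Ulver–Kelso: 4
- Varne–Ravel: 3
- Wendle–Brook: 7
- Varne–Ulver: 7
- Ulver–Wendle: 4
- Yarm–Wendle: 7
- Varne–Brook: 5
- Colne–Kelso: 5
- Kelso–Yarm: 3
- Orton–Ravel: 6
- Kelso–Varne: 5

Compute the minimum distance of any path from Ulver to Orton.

16 mi

Settle nodes by increasing distance from Ulver:
Ulver: 0
Wendle: 4  (via Ulver)
Kelso: 4  (via Ulver)
Yarm: 7  (via Kelso)
Varne: 7  (via Ulver)
Colne: 8  (via Varne)
Ravel: 10  (via Wendle)
Brook: 11  (via Wendle)
Orton: 16  (via Ravel)
Shortest route: Ulver → Wendle → Ravel → Orton = 16 mi.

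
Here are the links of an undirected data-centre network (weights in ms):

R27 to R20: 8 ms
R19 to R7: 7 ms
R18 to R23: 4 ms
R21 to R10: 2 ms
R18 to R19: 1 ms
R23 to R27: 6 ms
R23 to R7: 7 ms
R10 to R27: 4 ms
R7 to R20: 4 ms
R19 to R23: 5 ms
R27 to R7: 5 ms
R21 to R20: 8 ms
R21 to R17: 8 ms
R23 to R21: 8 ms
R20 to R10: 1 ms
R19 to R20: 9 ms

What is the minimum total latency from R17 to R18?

Enumerating some paths:
R17 → R21 → R10 → R20 → R19 → R18: 8+2+1+9+1 = 21
R17 → R21 → R23 → R19 → R18: 8+8+5+1 = 22
R17 → R21 → R23 → R18: 8+8+4 = 20
Cheapest is R17 → R21 → R23 → R18 at 20 ms.

20 ms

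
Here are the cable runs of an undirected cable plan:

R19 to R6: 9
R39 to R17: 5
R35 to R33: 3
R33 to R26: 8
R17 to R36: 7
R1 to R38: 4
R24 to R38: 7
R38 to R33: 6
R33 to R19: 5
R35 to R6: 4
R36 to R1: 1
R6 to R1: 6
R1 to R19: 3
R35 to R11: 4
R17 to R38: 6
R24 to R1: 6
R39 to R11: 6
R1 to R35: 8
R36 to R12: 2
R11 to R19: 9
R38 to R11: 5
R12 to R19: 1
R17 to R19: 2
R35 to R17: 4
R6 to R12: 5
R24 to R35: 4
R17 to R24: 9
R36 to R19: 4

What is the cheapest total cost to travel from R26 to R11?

Running Dijkstra from R26:
R26: 0
R33: 8  (via R26)
R35: 11  (via R33)
R19: 13  (via R33)
R12: 14  (via R19)
R38: 14  (via R33)
R6: 15  (via R35)
R11: 15  (via R35)
Shortest route: R26–R33–R35–R11 = 15.

15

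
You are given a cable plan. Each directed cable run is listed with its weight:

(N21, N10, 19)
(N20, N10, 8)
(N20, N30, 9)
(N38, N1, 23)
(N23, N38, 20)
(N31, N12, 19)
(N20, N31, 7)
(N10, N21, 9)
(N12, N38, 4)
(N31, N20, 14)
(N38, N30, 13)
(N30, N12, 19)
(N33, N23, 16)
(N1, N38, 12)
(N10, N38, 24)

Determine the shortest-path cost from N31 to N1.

46

Running Dijkstra from N31:
N31: 0
N20: 14  (via N31)
N12: 19  (via N31)
N10: 22  (via N20)
N38: 23  (via N12)
N30: 23  (via N20)
N21: 31  (via N10)
N1: 46  (via N38)
Shortest route: N31–N12–N38–N1 = 46.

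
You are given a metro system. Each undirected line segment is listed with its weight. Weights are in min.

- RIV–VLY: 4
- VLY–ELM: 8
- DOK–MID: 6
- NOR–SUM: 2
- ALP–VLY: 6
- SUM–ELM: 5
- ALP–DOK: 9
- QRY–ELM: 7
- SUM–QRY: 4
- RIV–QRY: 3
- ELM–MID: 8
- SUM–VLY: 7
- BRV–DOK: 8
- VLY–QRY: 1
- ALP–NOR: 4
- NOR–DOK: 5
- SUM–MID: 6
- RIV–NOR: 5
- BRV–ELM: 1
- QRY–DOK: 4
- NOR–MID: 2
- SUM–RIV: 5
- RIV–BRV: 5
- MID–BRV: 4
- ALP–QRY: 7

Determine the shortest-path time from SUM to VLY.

5 min

Compare a few routes:
SUM → RIV → QRY → VLY: 5+3+1 = 9
SUM → QRY → VLY: 4+1 = 5
SUM → VLY: 7 = 7
The minimum is 5 min via SUM → QRY → VLY.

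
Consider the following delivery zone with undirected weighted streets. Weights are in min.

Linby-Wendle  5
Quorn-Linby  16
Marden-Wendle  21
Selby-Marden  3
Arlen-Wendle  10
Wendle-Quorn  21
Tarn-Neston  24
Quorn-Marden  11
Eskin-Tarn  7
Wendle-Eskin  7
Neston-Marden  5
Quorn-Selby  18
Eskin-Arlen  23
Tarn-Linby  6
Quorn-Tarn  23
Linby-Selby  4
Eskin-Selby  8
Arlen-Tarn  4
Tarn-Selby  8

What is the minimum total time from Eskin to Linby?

Enumerating some paths:
Eskin–Wendle–Linby: 7+5 = 12
Eskin–Tarn–Selby–Linby: 7+8+4 = 19
Eskin–Tarn–Linby: 7+6 = 13
Eskin–Selby–Tarn–Linby: 8+8+6 = 22
The minimum is 12 min via Eskin–Wendle–Linby.

12 min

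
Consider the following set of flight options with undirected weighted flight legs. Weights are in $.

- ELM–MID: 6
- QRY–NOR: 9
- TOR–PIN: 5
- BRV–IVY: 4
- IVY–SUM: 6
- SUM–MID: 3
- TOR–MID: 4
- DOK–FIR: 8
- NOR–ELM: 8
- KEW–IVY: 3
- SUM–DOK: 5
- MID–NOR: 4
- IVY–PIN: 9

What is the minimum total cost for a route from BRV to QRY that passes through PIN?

Shortest BRV→PIN: BRV–IVY–PIN = 13
Shortest PIN→QRY: PIN–TOR–MID–NOR–QRY = 22
Total via PIN: 13 + 22 = $35.

$35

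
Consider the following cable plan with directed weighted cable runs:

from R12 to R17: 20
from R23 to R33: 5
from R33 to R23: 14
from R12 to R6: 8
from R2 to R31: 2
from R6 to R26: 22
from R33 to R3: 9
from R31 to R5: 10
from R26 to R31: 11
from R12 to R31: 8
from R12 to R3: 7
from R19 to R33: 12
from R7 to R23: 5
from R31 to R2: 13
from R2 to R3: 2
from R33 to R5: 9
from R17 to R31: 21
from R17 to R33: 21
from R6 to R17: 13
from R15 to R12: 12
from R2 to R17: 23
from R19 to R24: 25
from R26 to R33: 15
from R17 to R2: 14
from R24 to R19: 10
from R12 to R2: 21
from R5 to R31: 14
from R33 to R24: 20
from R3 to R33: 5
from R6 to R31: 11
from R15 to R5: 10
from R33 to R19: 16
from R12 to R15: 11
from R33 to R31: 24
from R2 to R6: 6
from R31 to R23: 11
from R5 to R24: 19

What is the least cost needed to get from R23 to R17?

60

Enumerating some paths:
R23–R33–R5–R31–R2–R6–R17: 5+9+14+13+6+13 = 60
R23–R33–R31–R2–R6–R17: 5+24+13+6+13 = 61
Cheapest is R23–R33–R5–R31–R2–R6–R17 at 60.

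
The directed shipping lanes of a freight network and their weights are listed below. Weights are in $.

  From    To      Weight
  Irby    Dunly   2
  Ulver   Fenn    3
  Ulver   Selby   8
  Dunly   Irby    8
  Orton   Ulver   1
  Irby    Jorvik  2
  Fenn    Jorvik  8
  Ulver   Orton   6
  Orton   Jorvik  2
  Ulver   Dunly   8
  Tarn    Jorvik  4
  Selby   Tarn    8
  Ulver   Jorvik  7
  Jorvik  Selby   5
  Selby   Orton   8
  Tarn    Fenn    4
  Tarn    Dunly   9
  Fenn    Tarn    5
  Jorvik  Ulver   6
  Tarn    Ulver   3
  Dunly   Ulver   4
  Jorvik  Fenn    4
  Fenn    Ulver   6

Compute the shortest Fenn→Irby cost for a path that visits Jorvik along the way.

Best Fenn to Jorvik: Fenn–Jorvik costing 8
Best Jorvik to Irby: Jorvik–Ulver–Dunly–Irby costing 22
Total via Jorvik: 8 + 22 = $30.

$30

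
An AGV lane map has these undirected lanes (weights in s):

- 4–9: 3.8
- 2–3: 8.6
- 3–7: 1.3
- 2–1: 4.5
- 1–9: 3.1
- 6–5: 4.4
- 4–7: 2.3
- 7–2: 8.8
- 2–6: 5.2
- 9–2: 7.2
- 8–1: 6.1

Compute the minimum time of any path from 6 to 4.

Settle nodes by increasing distance from 6:
6: 0
5: 4.4  (via 6)
2: 5.2  (via 6)
1: 9.7  (via 2)
9: 12.4  (via 2)
3: 13.8  (via 2)
7: 14  (via 2)
8: 15.8  (via 1)
4: 16.2  (via 9)
Shortest route: 6 → 2 → 9 → 4 = 16.2 s.

16.2 s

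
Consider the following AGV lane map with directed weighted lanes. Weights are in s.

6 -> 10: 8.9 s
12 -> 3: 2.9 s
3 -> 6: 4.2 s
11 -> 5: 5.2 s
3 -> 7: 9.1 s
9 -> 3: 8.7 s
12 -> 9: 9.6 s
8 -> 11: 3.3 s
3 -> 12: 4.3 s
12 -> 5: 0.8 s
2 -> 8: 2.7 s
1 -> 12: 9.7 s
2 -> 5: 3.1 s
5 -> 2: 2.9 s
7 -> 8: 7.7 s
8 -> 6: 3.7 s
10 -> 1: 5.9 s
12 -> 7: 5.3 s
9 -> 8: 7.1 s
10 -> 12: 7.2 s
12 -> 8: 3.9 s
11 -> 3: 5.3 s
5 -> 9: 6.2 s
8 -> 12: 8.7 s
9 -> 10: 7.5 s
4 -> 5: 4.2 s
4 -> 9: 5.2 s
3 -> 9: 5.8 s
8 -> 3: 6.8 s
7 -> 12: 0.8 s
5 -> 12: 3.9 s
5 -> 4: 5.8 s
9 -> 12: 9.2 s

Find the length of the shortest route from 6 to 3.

19 s

Compare a few routes:
6 → 10 → 12 → 8 → 3: 8.9+7.2+3.9+6.8 = 26.8
6 → 10 → 12 → 3: 8.9+7.2+2.9 = 19
6 → 10 → 1 → 12 → 3: 8.9+5.9+9.7+2.9 = 27.4
The minimum is 19 s via 6 → 10 → 12 → 3.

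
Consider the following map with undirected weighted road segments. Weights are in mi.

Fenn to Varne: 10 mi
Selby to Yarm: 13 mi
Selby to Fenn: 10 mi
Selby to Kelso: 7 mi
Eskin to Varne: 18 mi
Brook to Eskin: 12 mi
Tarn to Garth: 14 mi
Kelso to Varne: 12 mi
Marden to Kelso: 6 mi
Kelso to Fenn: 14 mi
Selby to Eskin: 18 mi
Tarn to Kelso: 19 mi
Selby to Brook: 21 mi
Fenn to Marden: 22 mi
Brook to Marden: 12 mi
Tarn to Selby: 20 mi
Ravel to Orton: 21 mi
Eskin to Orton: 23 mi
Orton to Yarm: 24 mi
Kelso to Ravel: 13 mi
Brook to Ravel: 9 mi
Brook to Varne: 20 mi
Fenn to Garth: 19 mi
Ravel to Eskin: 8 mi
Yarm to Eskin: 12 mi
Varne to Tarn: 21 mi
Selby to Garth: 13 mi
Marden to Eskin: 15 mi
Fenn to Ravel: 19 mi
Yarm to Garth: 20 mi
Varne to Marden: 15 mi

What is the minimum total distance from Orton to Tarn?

Enumerating some paths:
Orton → Yarm → Selby → Tarn: 24+13+20 = 57
Orton → Ravel → Kelso → Tarn: 21+13+19 = 53
Cheapest is Orton → Ravel → Kelso → Tarn at 53 mi.

53 mi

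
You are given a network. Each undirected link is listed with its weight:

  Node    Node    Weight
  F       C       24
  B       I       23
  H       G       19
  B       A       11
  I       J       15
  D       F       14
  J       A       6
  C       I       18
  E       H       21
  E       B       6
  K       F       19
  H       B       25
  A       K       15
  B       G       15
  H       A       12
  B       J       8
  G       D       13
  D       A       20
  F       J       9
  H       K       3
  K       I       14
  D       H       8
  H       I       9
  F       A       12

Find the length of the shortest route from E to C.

47

Running Dijkstra from E:
E: 0
B: 6  (via E)
J: 14  (via B)
A: 17  (via B)
G: 21  (via B)
H: 21  (via E)
F: 23  (via J)
K: 24  (via H)
D: 29  (via H)
I: 29  (via B)
C: 47  (via F)
Shortest route: E → B → J → F → C = 47.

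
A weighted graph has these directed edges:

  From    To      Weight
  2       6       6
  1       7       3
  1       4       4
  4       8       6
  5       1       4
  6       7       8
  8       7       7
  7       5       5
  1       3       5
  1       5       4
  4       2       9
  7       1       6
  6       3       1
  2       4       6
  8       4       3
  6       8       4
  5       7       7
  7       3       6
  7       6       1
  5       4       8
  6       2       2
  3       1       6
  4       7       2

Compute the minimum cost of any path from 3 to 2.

Enumerating some paths:
3 → 1 → 5 → 7 → 6 → 2: 6+4+7+1+2 = 20
3 → 1 → 4 → 2: 6+4+9 = 19
3 → 1 → 7 → 6 → 2: 6+3+1+2 = 12
3 → 1 → 4 → 7 → 6 → 2: 6+4+2+1+2 = 15
Cheapest is 3 → 1 → 7 → 6 → 2 at 12.

12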